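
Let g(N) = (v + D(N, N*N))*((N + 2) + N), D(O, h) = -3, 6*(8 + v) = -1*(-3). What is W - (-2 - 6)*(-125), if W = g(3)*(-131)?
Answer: 10004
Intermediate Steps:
v = -15/2 (v = -8 + (-1*(-3))/6 = -8 + (⅙)*3 = -8 + ½ = -15/2 ≈ -7.5000)
g(N) = -21 - 21*N (g(N) = (-15/2 - 3)*((N + 2) + N) = -21*((2 + N) + N)/2 = -21*(2 + 2*N)/2 = -21 - 21*N)
W = 11004 (W = (-21 - 21*3)*(-131) = (-21 - 63)*(-131) = -84*(-131) = 11004)
W - (-2 - 6)*(-125) = 11004 - (-2 - 6)*(-125) = 11004 - (-8)*(-125) = 11004 - 1*1000 = 11004 - 1000 = 10004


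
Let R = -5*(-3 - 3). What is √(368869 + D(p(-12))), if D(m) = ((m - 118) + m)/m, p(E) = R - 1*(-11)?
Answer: √620067313/41 ≈ 607.34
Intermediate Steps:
R = 30 (R = -5*(-6) = 30)
p(E) = 41 (p(E) = 30 - 1*(-11) = 30 + 11 = 41)
D(m) = (-118 + 2*m)/m (D(m) = ((-118 + m) + m)/m = (-118 + 2*m)/m)
√(368869 + D(p(-12))) = √(368869 + (2 - 118/41)) = √(368869 - 36/41) = √(15123593/41) = √620067313/41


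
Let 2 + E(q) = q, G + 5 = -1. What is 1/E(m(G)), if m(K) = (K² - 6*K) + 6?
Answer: 1/76 ≈ 0.013158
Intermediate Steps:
G = -6 (G = -5 - 1 = -6)
m(K) = 6 + K² - 6*K
E(q) = -2 + q
1/E(m(G)) = 1/(-2 + (6 + (-6)² - 6*(-6))) = 1/(-2 + (6 + 36 + 36)) = 1/(-2 + 78) = 1/76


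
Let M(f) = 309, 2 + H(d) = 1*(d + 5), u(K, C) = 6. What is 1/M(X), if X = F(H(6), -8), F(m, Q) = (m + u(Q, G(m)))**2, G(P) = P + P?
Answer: 1/309 ≈ 0.0032362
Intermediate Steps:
G(P) = 2*P
H(d) = 3 + d (H(d) = -2 + 1*(d + 5) = -2 + 1*(5 + d) = -2 + (5 + d) = 3 + d)
F(m, Q) = (6 + m)**2 (F(m, Q) = (m + 6)**2 = (6 + m)**2)
X = 225 (X = (6 + (3 + 6))**2 = (6 + 9)**2 = 15**2 = 225)
1/M(X) = 1/309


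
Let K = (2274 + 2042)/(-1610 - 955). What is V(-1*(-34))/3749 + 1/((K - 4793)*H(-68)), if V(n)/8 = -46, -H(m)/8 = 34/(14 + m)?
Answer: -26772522101/272630066648 ≈ -0.098201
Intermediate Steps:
K = -4316/2565 (K = 4316/(-2565) = 4316*(-1/2565) = -4316/2565 ≈ -1.6827)
H(m) = -272/(14 + m)
V(n) = -368 (V(n) = 8*(-46) = -368)
V(-1*(-34))/3749 + 1/((K - 4793)*H(-68)) = -368/3749 + 1/((-4316/2565 - 4793)*((-272/(14 - 68)))) = -368*1/3749 + 1/((-12298361/2565)*((-272/(-54)))) = -16/163 - 2565/(12298361*((-272*(-1/54)))) = -16/163 - 2565/(12298361*136/27) = -16/163 - 2565/12298361*27/136 = -16/163 - 69255/1672577096 = -26772522101/272630066648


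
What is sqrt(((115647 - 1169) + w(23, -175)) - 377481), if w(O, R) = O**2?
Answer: I*sqrt(262474) ≈ 512.32*I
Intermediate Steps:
sqrt(((115647 - 1169) + w(23, -175)) - 377481) = sqrt(((115647 - 1169) + 23**2) - 377481) = sqrt((114478 + 529) - 377481) = sqrt(115007 - 377481) = sqrt(-262474) = I*sqrt(262474)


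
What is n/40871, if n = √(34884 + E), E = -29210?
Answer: √5674/40871 ≈ 0.0018430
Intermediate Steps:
n = √5674 (n = √(34884 - 29210) = √5674 ≈ 75.326)
n/40871 = √5674/40871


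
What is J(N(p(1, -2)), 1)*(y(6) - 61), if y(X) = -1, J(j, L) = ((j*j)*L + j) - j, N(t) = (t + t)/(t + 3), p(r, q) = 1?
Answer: -31/2 ≈ -15.500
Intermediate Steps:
N(t) = 2*t/(3 + t) (N(t) = (2*t)/(3 + t) = 2*t/(3 + t))
J(j, L) = L*j² (J(j, L) = (j²*L + j) - j = (L*j² + j) - j = (j + L*j²) - j = L*j²)
J(N(p(1, -2)), 1)*(y(6) - 61) = (1*(2*1/(3 + 1))²)*(-1 - 61) = (1*(2*1/4)²)*(-62) = (1*(2*1*(¼))²)*(-62) = (1*(½)²)*(-62) = (1*(¼))*(-62) = (¼)*(-62) = -31/2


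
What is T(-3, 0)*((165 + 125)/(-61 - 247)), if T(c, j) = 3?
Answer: -435/154 ≈ -2.8247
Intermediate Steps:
T(-3, 0)*((165 + 125)/(-61 - 247)) = 3*((165 + 125)/(-61 - 247)) = 3*(290/(-308)) = 3*(290*(-1/308)) = 3*(-145/154) = -435/154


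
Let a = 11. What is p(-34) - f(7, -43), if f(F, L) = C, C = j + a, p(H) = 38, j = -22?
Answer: 49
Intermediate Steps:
C = -11 (C = -22 + 11 = -11)
f(F, L) = -11
p(-34) - f(7, -43) = 38 - 1*(-11) = 38 + 11 = 49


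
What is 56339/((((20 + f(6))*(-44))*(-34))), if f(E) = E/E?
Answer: 56339/31416 ≈ 1.7933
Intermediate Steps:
f(E) = 1
56339/((((20 + f(6))*(-44))*(-34))) = 56339/((((20 + 1)*(-44))*(-34))) = 56339/(((21*(-44))*(-34))) = 56339/((-924*(-34))) = 56339/31416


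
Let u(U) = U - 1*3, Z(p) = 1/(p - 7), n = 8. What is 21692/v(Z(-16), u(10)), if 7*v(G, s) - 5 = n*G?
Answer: 3492412/107 ≈ 32639.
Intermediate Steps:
Z(p) = 1/(-7 + p)
u(U) = -3 + U (u(U) = U - 3 = -3 + U)
v(G, s) = 5/7 + 8*G/7 (v(G, s) = 5/7 + (8*G)/7 = 5/7 + 8*G/7)
21692/v(Z(-16), u(10)) = 21692/(5/7 + 8/(7*(-7 - 16))) = 21692/(5/7 + (8/7)/(-23)) = 21692/(5/7 + (8/7)*(-1/23)) = 21692/(5/7 - 8/161) = 21692/(107/161) = 21692*(161/107) = 3492412/107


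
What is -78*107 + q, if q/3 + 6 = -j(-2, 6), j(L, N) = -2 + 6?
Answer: -8376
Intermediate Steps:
j(L, N) = 4
q = -30 (q = -18 + 3*(-1*4) = -18 + 3*(-4) = -18 - 12 = -30)
-78*107 + q = -78*107 - 30 = -8346 - 30 = -8376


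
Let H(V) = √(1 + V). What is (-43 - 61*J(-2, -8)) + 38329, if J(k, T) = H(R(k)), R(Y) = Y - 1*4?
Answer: 38286 - 61*I*√5 ≈ 38286.0 - 136.4*I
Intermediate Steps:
R(Y) = -4 + Y (R(Y) = Y - 4 = -4 + Y)
J(k, T) = √(-3 + k) (J(k, T) = √(1 + (-4 + k)) = √(-3 + k))
(-43 - 61*J(-2, -8)) + 38329 = (-43 - 61*√(-3 - 2)) + 38329 = (-43 - 61*I*√5) + 38329 = 38286 - 61*I*√5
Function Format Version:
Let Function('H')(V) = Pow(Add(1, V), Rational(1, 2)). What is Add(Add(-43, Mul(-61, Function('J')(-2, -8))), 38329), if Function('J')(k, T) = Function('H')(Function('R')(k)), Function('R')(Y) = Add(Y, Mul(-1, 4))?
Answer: Add(38286, Mul(-61, I, Pow(5, Rational(1, 2)))) ≈ Add(38286., Mul(-136.40, I))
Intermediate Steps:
Function('R')(Y) = Add(-4, Y) (Function('R')(Y) = Add(Y, -4) = Add(-4, Y))
Function('J')(k, T) = Pow(Add(-3, k), Rational(1, 2)) (Function('J')(k, T) = Pow(Add(1, Add(-4, k)), Rational(1, 2)) = Pow(Add(-3, k), Rational(1, 2)))
Add(Add(-43, Mul(-61, Function('J')(-2, -8))), 38329) = Add(Add(-43, Mul(-61, Pow(Add(-3, -2), Rational(1, 2)))), 38329) = Add(Add(-43, Mul(-61, Pow(-5, Rational(1, 2)))), 38329) = Add(Add(-43, Mul(-61, Mul(I, Pow(5, Rational(1, 2))))), 38329) = Add(Add(-43, Mul(-61, I, Pow(5, Rational(1, 2)))), 38329) = Add(38286, Mul(-61, I, Pow(5, Rational(1, 2))))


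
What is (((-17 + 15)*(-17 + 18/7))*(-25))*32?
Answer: -161600/7 ≈ -23086.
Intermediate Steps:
(((-17 + 15)*(-17 + 18/7))*(-25))*32 = (-2*(-17 + 18*(⅐))*(-25))*32 = (-2*(-17 + 18/7)*(-25))*32 = (-2*(-101/7)*(-25))*32 = ((202/7)*(-25))*32 = -5050/7*32 = -161600/7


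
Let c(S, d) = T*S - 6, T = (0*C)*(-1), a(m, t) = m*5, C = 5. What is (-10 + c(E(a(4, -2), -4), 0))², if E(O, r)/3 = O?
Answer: 256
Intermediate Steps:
a(m, t) = 5*m
T = 0 (T = (0*5)*(-1) = 0*(-1) = 0)
E(O, r) = 3*O
c(S, d) = -6 (c(S, d) = 0*S - 6 = 0 - 6 = -6)
(-10 + c(E(a(4, -2), -4), 0))² = (-10 - 6)² = (-16)² = 256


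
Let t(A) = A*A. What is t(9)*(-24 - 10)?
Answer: -2754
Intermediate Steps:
t(A) = A²
t(9)*(-24 - 10) = 9²*(-24 - 10) = 81*(-34) = -2754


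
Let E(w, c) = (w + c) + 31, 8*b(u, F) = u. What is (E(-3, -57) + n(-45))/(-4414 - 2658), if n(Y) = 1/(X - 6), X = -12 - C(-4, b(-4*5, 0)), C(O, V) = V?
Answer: 53/12896 ≈ 0.0041098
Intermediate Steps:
b(u, F) = u/8
X = -19/2 (X = -12 - (-4*5)/8 = -12 - (-20)/8 = -12 - 1*(-5/2) = -12 + 5/2 = -19/2 ≈ -9.5000)
E(w, c) = 31 + c + w (E(w, c) = (c + w) + 31 = 31 + c + w)
n(Y) = -2/31 (n(Y) = 1/(-19/2 - 6) = 1/(-31/2) = -2/31)
(E(-3, -57) + n(-45))/(-4414 - 2658) = ((31 - 57 - 3) - 2/31)/(-4414 - 2658) = (-29 - 2/31)/(-7072) = -901/31*(-1/7072) = 53/12896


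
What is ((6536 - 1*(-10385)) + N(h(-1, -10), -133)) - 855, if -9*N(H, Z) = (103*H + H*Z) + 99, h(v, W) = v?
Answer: 48155/3 ≈ 16052.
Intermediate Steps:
N(H, Z) = -11 - 103*H/9 - H*Z/9 (N(H, Z) = -((103*H + H*Z) + 99)/9 = -(99 + 103*H + H*Z)/9 = -11 - 103*H/9 - H*Z/9)
((6536 - 1*(-10385)) + N(h(-1, -10), -133)) - 855 = ((6536 - 1*(-10385)) + (-11 - 103/9*(-1) - ⅑*(-1)*(-133))) - 855 = ((6536 + 10385) + (-11 + 103/9 - 133/9)) - 855 = (16921 - 43/3) - 855 = 50720/3 - 855 = 48155/3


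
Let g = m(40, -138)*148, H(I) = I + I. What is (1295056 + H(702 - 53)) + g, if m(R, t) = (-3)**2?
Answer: 1297686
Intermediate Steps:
H(I) = 2*I
m(R, t) = 9
g = 1332 (g = 9*148 = 1332)
(1295056 + H(702 - 53)) + g = (1295056 + 2*(702 - 53)) + 1332 = (1295056 + 2*649) + 1332 = (1295056 + 1298) + 1332 = 1296354 + 1332 = 1297686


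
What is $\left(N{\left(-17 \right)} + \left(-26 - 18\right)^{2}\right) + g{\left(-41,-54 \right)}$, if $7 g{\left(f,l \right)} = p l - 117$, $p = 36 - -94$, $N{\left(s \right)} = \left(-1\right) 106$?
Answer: $\frac{5673}{7} \approx 810.43$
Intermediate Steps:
$N{\left(s \right)} = -106$
$p = 130$ ($p = 36 + 94 = 130$)
$g{\left(f,l \right)} = - \frac{117}{7} + \frac{130 l}{7}$ ($g{\left(f,l \right)} = \frac{130 l - 117}{7} = \frac{-117 + 130 l}{7} = - \frac{117}{7} + \frac{130 l}{7}$)
$\left(N{\left(-17 \right)} + \left(-26 - 18\right)^{2}\right) + g{\left(-41,-54 \right)} = \left(-106 + \left(-26 - 18\right)^{2}\right) + \left(- \frac{117}{7} + \frac{130}{7} \left(-54\right)\right) = \left(-106 + \left(-44\right)^{2}\right) - \frac{7137}{7} = \left(-106 + 1936\right) - \frac{7137}{7} = 1830 - \frac{7137}{7} = \frac{5673}{7}$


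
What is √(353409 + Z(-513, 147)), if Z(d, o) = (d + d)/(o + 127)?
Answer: 2*√1658265810/137 ≈ 594.48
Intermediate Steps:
Z(d, o) = 2*d/(127 + o) (Z(d, o) = (2*d)/(127 + o) = 2*d/(127 + o))
√(353409 + Z(-513, 147)) = √(353409 + 2*(-513)/(127 + 147)) = √(353409 + 2*(-513)/274) = √(353409 + 2*(-513)*(1/274)) = √(353409 - 513/137) = √(48416520/137) = 2*√1658265810/137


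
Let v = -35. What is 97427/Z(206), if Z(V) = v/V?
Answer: -20069962/35 ≈ -5.7343e+5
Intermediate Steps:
Z(V) = -35/V
97427/Z(206) = 97427/((-35/206)) = 97427/((-35*1/206)) = 97427/(-35/206) = 97427*(-206/35) = -20069962/35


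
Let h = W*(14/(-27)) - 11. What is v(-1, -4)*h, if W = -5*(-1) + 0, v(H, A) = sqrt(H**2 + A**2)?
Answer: -367*sqrt(17)/27 ≈ -56.044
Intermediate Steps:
v(H, A) = sqrt(A**2 + H**2)
W = 5 (W = 5 + 0 = 5)
h = -367/27 (h = 5*(14/(-27)) - 11 = 5*(14*(-1/27)) - 11 = 5*(-14/27) - 11 = -70/27 - 11 = -367/27 ≈ -13.593)
v(-1, -4)*h = sqrt((-4)**2 + (-1)**2)*(-367/27) = sqrt(16 + 1)*(-367/27) = sqrt(17)*(-367/27) = -367*sqrt(17)/27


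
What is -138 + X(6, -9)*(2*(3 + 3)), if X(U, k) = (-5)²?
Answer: 162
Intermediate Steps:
X(U, k) = 25
-138 + X(6, -9)*(2*(3 + 3)) = -138 + 25*(2*(3 + 3)) = -138 + 25*(2*6) = -138 + 25*12 = -138 + 300 = 162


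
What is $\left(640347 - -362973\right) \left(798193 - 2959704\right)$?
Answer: $-2168687216520$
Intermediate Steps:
$\left(640347 - -362973\right) \left(798193 - 2959704\right) = \left(640347 + 362973\right) \left(-2161511\right) = 1003320 \left(-2161511\right) = -2168687216520$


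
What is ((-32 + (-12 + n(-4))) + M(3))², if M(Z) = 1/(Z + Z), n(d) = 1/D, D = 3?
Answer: 7569/4 ≈ 1892.3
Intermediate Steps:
n(d) = ⅓ (n(d) = 1/3 = ⅓)
M(Z) = 1/(2*Z)
((-32 + (-12 + n(-4))) + M(3))² = ((-32 + (-12 + ⅓)) + (½)/3)² = ((-32 - 35/3) + (½)*(⅓))² = (-131/3 + ⅙)² = (-87/2)² = 7569/4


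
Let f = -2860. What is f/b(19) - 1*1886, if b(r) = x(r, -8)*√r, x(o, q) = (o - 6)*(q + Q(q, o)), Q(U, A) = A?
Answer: -1886 - 20*√19/19 ≈ -1890.6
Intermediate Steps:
x(o, q) = (-6 + o)*(o + q) (x(o, q) = (o - 6)*(q + o) = (-6 + o)*(o + q))
b(r) = √r*(48 + r² - 14*r) (b(r) = (r² - 6*r - 6*(-8) + r*(-8))*√r = (r² - 6*r + 48 - 8*r)*√r = (48 + r² - 14*r)*√r = √r*(48 + r² - 14*r))
f/b(19) - 1*1886 = -2860*√19/(19*(48 + 19² - 14*19)) - 1*1886 = -2860*√19/(19*(48 + 361 - 266)) - 1886 = -2860*√19/2717 - 1886 = -20*√19/19 - 1886 = -1886 - 20*√19/19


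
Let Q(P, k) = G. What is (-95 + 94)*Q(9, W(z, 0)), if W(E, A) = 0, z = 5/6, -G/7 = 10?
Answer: 70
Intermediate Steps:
G = -70 (G = -7*10 = -70)
z = ⅚ (z = 5*(⅙) = ⅚ ≈ 0.83333)
Q(P, k) = -70
(-95 + 94)*Q(9, W(z, 0)) = (-95 + 94)*(-70) = -1*(-70) = 70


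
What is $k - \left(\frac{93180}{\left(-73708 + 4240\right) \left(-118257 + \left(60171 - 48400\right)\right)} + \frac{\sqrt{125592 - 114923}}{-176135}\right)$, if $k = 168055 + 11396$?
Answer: $\frac{110622112059989}{616447454} + \frac{\sqrt{10669}}{176135} \approx 1.7945 \cdot 10^{5}$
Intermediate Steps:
$k = 179451$
$k - \left(\frac{93180}{\left(-73708 + 4240\right) \left(-118257 + \left(60171 - 48400\right)\right)} + \frac{\sqrt{125592 - 114923}}{-176135}\right) = 179451 - \left(\frac{93180}{\left(-73708 + 4240\right) \left(-118257 + \left(60171 - 48400\right)\right)} + \frac{\sqrt{125592 - 114923}}{-176135}\right) = 179451 - \left(\frac{93180}{\left(-69468\right) \left(-118257 + 11771\right)} + \sqrt{10669} \left(- \frac{1}{176135}\right)\right) = 179451 - \left(\frac{93180}{\left(-69468\right) \left(-106486\right)} - \frac{\sqrt{10669}}{176135}\right) = 179451 - \left(\frac{93180}{7397369448} - \frac{\sqrt{10669}}{176135}\right) = 179451 - \left(93180 \cdot \frac{1}{7397369448} - \frac{\sqrt{10669}}{176135}\right) = 179451 - \left(\frac{7765}{616447454} - \frac{\sqrt{10669}}{176135}\right) = \frac{110622112059989}{616447454} + \frac{\sqrt{10669}}{176135}$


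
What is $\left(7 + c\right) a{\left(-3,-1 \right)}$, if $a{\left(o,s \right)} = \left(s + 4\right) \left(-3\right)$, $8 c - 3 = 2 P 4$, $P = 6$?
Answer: $- \frac{963}{8} \approx -120.38$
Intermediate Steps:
$c = \frac{51}{8}$ ($c = \frac{3}{8} + \frac{2 \cdot 6 \cdot 4}{8} = \frac{3}{8} + \frac{12 \cdot 4}{8} = \frac{3}{8} + \frac{1}{8} \cdot 48 = \frac{3}{8} + 6 = \frac{51}{8} \approx 6.375$)
$a{\left(o,s \right)} = -12 - 3 s$ ($a{\left(o,s \right)} = \left(4 + s\right) \left(-3\right) = -12 - 3 s$)
$\left(7 + c\right) a{\left(-3,-1 \right)} = \left(7 + \frac{51}{8}\right) \left(-12 - -3\right) = \frac{107 \left(-12 + 3\right)}{8} = \frac{107}{8} \left(-9\right) = - \frac{963}{8}$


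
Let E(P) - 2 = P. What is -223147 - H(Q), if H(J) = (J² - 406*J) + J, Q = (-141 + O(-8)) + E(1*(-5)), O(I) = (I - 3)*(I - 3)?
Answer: -232991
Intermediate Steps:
O(I) = (-3 + I)² (O(I) = (-3 + I)*(-3 + I) = (-3 + I)²)
E(P) = 2 + P
Q = -23 (Q = (-141 + (-3 - 8)²) + (2 + 1*(-5)) = (-141 + (-11)²) + (2 - 5) = (-141 + 121) - 3 = -20 - 3 = -23)
H(J) = J² - 405*J
-223147 - H(Q) = -223147 - (-23)*(-405 - 23) = -223147 - (-23)*(-428) = -223147 - 1*9844 = -223147 - 9844 = -232991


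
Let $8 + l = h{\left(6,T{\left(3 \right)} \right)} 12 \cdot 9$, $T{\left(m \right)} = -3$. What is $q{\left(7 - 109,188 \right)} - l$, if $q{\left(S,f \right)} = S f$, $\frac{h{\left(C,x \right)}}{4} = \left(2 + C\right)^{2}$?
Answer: $-46816$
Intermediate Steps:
$h{\left(C,x \right)} = 4 \left(2 + C\right)^{2}$
$l = 27640$ ($l = -8 + 4 \left(2 + 6\right)^{2} \cdot 12 \cdot 9 = -8 + 4 \cdot 8^{2} \cdot 12 \cdot 9 = -8 + 4 \cdot 64 \cdot 12 \cdot 9 = -8 + 256 \cdot 12 \cdot 9 = -8 + 3072 \cdot 9 = -8 + 27648 = 27640$)
$q{\left(7 - 109,188 \right)} - l = \left(7 - 109\right) 188 - 27640 = \left(-102\right) 188 - 27640 = -19176 - 27640 = -46816$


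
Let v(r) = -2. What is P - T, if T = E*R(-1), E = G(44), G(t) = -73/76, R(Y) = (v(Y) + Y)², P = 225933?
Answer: 17171565/76 ≈ 2.2594e+5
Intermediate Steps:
R(Y) = (-2 + Y)²
G(t) = -73/76 (G(t) = -73*1/76 = -73/76)
E = -73/76 ≈ -0.96053
T = -657/76 (T = -73*(-2 - 1)²/76 = -73/76*(-3)² = -73/76*9 = -657/76 ≈ -8.6447)
P - T = 225933 - 1*(-657/76) = 225933 + 657/76 = 17171565/76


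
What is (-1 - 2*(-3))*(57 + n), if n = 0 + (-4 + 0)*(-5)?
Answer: 385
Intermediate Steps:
n = 20 (n = 0 - 4*(-5) = 0 + 20 = 20)
(-1 - 2*(-3))*(57 + n) = (-1 - 2*(-3))*(57 + 20) = (-1 + 6)*77 = 5*77 = 385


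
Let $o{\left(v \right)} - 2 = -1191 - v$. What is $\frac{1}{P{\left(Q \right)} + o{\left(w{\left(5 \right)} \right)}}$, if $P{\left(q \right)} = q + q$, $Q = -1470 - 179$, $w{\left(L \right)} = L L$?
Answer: $- \frac{1}{4512} \approx -0.00022163$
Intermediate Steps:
$w{\left(L \right)} = L^{2}$
$Q = -1649$
$o{\left(v \right)} = -1189 - v$ ($o{\left(v \right)} = 2 - \left(1191 + v\right) = -1189 - v$)
$P{\left(q \right)} = 2 q$
$\frac{1}{P{\left(Q \right)} + o{\left(w{\left(5 \right)} \right)}} = \frac{1}{2 \left(-1649\right) - 1214} = \frac{1}{-3298 - 1214} = \frac{1}{-4512} = - \frac{1}{4512}$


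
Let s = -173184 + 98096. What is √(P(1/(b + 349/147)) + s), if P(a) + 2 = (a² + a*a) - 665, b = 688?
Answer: I*√780216291776657/101485 ≈ 275.24*I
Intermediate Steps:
P(a) = -667 + 2*a² (P(a) = -2 + ((a² + a*a) - 665) = -2 + ((a² + a²) - 665) = -2 + (2*a² - 665) = -2 + (-665 + 2*a²) = -667 + 2*a²)
s = -75088
√(P(1/(b + 349/147)) + s) = √((-667 + 2*(1/(688 + 349/147))²) - 75088) = √((-667 + 2*(1/(101485/147))²) - 75088) = √((-667 + 2*(147/101485)²) - 75088) = √((-667 + 2*(21609/10299205225)) - 75088) = √((-667 + 43218/10299205225) - 75088) = √(-6869569841857/10299205225 - 75088) = √(-780216291776657/10299205225) = I*√780216291776657/101485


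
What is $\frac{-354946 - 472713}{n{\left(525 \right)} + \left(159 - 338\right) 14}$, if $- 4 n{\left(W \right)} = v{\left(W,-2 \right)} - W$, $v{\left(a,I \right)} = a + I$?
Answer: $\frac{1655318}{5011} \approx 330.34$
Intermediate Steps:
$v{\left(a,I \right)} = I + a$
$n{\left(W \right)} = \frac{1}{2}$ ($n{\left(W \right)} = - \frac{\left(-2 + W\right) - W}{4} = \left(- \frac{1}{4}\right) \left(-2\right) = \frac{1}{2}$)
$\frac{-354946 - 472713}{n{\left(525 \right)} + \left(159 - 338\right) 14} = \frac{-354946 - 472713}{\frac{1}{2} + \left(159 - 338\right) 14} = - \frac{827659}{\frac{1}{2} - 2506} = - \frac{827659}{- \frac{5011}{2}} = \left(-827659\right) \left(- \frac{2}{5011}\right) = \frac{1655318}{5011}$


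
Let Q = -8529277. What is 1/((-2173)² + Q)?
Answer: -1/3807348 ≈ -2.6265e-7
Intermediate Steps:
1/((-2173)² + Q) = 1/((-2173)² - 8529277) = 1/(4721929 - 8529277) = 1/(-3807348) = -1/3807348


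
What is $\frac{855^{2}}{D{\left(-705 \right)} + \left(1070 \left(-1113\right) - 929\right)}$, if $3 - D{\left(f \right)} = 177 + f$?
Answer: $- \frac{731025}{1191308} \approx -0.61363$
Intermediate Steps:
$D{\left(f \right)} = -174 - f$ ($D{\left(f \right)} = 3 - \left(177 + f\right) = -174 - f$)
$\frac{855^{2}}{D{\left(-705 \right)} + \left(1070 \left(-1113\right) - 929\right)} = \frac{855^{2}}{\left(-174 - -705\right) + \left(1070 \left(-1113\right) - 929\right)} = \frac{731025}{\left(-174 + 705\right) - 1191839} = \frac{731025}{531 - 1191839} = \frac{731025}{-1191308} = 731025 \left(- \frac{1}{1191308}\right) = - \frac{731025}{1191308}$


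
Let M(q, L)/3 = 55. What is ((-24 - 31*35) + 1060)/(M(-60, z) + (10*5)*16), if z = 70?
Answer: -49/965 ≈ -0.050777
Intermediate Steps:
M(q, L) = 165 (M(q, L) = 3*55 = 165)
((-24 - 31*35) + 1060)/(M(-60, z) + (10*5)*16) = ((-24 - 31*35) + 1060)/(165 + (10*5)*16) = ((-24 - 1085) + 1060)/(165 + 50*16) = (-1109 + 1060)/(165 + 800) = -49/965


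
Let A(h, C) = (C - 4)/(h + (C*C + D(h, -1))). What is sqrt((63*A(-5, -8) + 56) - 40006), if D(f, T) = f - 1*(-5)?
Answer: 11*I*sqrt(1149674)/59 ≈ 199.91*I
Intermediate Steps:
D(f, T) = 5 + f (D(f, T) = f + 5 = 5 + f)
A(h, C) = (-4 + C)/(5 + C**2 + 2*h) (A(h, C) = (C - 4)/(h + (C*C + (5 + h))) = (-4 + C)/(h + (C**2 + (5 + h))) = (-4 + C)/(h + (5 + h + C**2)) = (-4 + C)/(5 + C**2 + 2*h))
sqrt((63*A(-5, -8) + 56) - 40006) = sqrt((63*((-4 - 8)/(5 + (-8)**2 + 2*(-5))) + 56) - 40006) = sqrt((63*(-12/(5 + 64 - 10)) + 56) - 40006) = sqrt((63*(-12/59) + 56) - 40006) = sqrt((-756/59 + 56) - 40006) = sqrt(2548/59 - 40006) = sqrt(-2357806/59) = 11*I*sqrt(1149674)/59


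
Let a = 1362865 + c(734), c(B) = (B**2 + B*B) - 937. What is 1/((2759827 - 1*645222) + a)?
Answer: 1/4554045 ≈ 2.1958e-7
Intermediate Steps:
c(B) = -937 + 2*B**2 (c(B) = (B**2 + B**2) - 937 = 2*B**2 - 937 = -937 + 2*B**2)
a = 2439440 (a = 1362865 + (-937 + 2*734**2) = 1362865 + (-937 + 2*538756) = 1362865 + (-937 + 1077512) = 1362865 + 1076575 = 2439440)
1/((2759827 - 1*645222) + a) = 1/((2759827 - 1*645222) + 2439440) = 1/((2759827 - 645222) + 2439440) = 1/(2114605 + 2439440) = 1/4554045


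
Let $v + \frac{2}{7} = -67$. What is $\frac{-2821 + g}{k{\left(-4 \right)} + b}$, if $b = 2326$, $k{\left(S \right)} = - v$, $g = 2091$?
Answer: $- \frac{5110}{16753} \approx -0.30502$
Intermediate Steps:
$v = - \frac{471}{7}$ ($v = - \frac{2}{7} - 67 = - \frac{471}{7} \approx -67.286$)
$k{\left(S \right)} = \frac{471}{7}$ ($k{\left(S \right)} = \left(-1\right) \left(- \frac{471}{7}\right) = \frac{471}{7}$)
$\frac{-2821 + g}{k{\left(-4 \right)} + b} = \frac{-2821 + 2091}{\frac{471}{7} + 2326} = - \frac{730}{\frac{16753}{7}} = \left(-730\right) \frac{7}{16753} = - \frac{5110}{16753}$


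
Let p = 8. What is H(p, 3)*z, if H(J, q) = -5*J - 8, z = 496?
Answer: -23808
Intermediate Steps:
H(J, q) = -8 - 5*J
H(p, 3)*z = (-8 - 5*8)*496 = (-8 - 40)*496 = -48*496 = -23808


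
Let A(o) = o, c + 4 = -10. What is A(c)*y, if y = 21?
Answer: -294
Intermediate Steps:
c = -14 (c = -4 - 10 = -14)
A(c)*y = -14*21 = -294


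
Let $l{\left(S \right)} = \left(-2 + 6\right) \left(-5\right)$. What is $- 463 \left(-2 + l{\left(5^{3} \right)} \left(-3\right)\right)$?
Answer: $-26854$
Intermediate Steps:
$l{\left(S \right)} = -20$ ($l{\left(S \right)} = 4 \left(-5\right) = -20$)
$- 463 \left(-2 + l{\left(5^{3} \right)} \left(-3\right)\right) = - 463 \left(-2 - -60\right) = - 463 \left(-2 + 60\right) = \left(-463\right) 58 = -26854$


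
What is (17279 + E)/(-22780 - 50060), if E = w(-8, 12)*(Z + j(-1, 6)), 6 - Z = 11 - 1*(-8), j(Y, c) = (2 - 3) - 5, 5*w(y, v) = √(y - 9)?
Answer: -17279/72840 + 19*I*√17/364200 ≈ -0.23722 + 0.0002151*I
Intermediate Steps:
w(y, v) = √(-9 + y)/5 (w(y, v) = √(y - 9)/5 = √(-9 + y)/5)
j(Y, c) = -6 (j(Y, c) = -1 - 5 = -6)
Z = -13 (Z = 6 - (11 - 1*(-8)) = 6 - (11 + 8) = 6 - 1*19 = 6 - 19 = -13)
E = -19*I*√17/5 (E = (√(-9 - 8)/5)*(-13 - 6) = (√(-17)/5)*(-19) = ((I*√17)/5)*(-19) = (I*√17/5)*(-19) = -19*I*√17/5 ≈ -15.668*I)
(17279 + E)/(-22780 - 50060) = (17279 - 19*I*√17/5)/(-22780 - 50060) = (17279 - 19*I*√17/5)/(-72840) = (17279 - 19*I*√17/5)*(-1/72840) = -17279/72840 + 19*I*√17/364200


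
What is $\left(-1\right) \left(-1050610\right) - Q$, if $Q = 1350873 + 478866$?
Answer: $-779129$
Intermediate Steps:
$Q = 1829739$
$\left(-1\right) \left(-1050610\right) - Q = \left(-1\right) \left(-1050610\right) - 1829739 = 1050610 - 1829739 = -779129$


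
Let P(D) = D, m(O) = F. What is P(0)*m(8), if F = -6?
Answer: 0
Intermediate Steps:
m(O) = -6
P(0)*m(8) = 0*(-6) = 0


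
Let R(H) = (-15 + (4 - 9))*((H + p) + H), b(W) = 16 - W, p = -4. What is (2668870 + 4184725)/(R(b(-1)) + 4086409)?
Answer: 979085/583687 ≈ 1.6774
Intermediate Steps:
R(H) = 80 - 40*H (R(H) = (-15 + (4 - 9))*((H - 4) + H) = (-15 - 5)*((-4 + H) + H) = -20*(-4 + 2*H) = 80 - 40*H)
(2668870 + 4184725)/(R(b(-1)) + 4086409) = (2668870 + 4184725)/((80 - 40*(16 - 1*(-1))) + 4086409) = 6853595/((80 - 40*(16 + 1)) + 4086409) = 6853595/((80 - 40*17) + 4086409) = 6853595/((80 - 680) + 4086409) = 6853595/(-600 + 4086409) = 6853595/4085809 = 6853595*(1/4085809) = 979085/583687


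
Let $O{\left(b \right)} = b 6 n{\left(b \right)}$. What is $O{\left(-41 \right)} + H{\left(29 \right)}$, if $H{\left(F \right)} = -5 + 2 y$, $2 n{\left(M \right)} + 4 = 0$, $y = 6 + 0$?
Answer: $499$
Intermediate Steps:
$y = 6$
$n{\left(M \right)} = -2$ ($n{\left(M \right)} = -2 + \frac{1}{2} \cdot 0 = -2 + 0 = -2$)
$H{\left(F \right)} = 7$ ($H{\left(F \right)} = -5 + 2 \cdot 6 = -5 + 12 = 7$)
$O{\left(b \right)} = - 12 b$ ($O{\left(b \right)} = b 6 \left(-2\right) = 6 b \left(-2\right) = - 12 b$)
$O{\left(-41 \right)} + H{\left(29 \right)} = \left(-12\right) \left(-41\right) + 7 = 492 + 7 = 499$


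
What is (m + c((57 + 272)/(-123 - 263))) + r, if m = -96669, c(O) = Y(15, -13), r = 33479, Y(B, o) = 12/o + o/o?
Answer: -821469/13 ≈ -63190.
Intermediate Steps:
Y(B, o) = 1 + 12/o (Y(B, o) = 12/o + 1 = 1 + 12/o)
c(O) = 1/13 (c(O) = (12 - 13)/(-13) = -1/13*(-1) = 1/13)
(m + c((57 + 272)/(-123 - 263))) + r = (-96669 + 1/13) + 33479 = -1256696/13 + 33479 = -821469/13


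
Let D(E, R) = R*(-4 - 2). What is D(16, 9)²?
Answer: 2916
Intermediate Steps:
D(E, R) = -6*R (D(E, R) = R*(-6) = -6*R)
D(16, 9)² = (-6*9)² = (-54)² = 2916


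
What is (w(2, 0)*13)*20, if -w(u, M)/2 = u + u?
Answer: -2080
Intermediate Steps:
w(u, M) = -4*u (w(u, M) = -2*(u + u) = -4*u)
(w(2, 0)*13)*20 = (-4*2*13)*20 = -8*13*20 = -104*20 = -2080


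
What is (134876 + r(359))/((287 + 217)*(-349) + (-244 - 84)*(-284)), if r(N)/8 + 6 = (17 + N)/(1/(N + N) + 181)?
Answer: -4381067949/2688331874 ≈ -1.6297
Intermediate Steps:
r(N) = -48 + 8*(17 + N)/(181 + 1/(2*N)) (r(N) = -48 + 8*((17 + N)/(1/(N + N) + 181)) = -48 + 8*((17 + N)/(1/(2*N) + 181)) = -48 + 8*((17 + N)/(181 + 1/(2*N))) = -48 + 8*(17 + N)/(181 + 1/(2*N)))
(134876 + r(359))/((287 + 217)*(-349) + (-244 - 84)*(-284)) = (134876 + 16*(-3 + 359**2 - 1069*359)/(1 + 362*359))/((287 + 217)*(-349) + (-244 - 84)*(-284)) = (134876 + 16*(-3 + 128881 - 383771)/(1 + 129958))/(504*(-349) - 328*(-284)) = (134876 + 16*(-254893)/129959)/(-175896 + 93152) = (134876 + 16*(1/129959)*(-254893))/(-82744) = (134876 - 4078288/129959)*(-1/82744) = (17524271796/129959)*(-1/82744) = -4381067949/2688331874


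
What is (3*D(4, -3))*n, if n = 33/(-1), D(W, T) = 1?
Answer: -99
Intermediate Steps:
n = -33 (n = 33*(-1) = -33)
(3*D(4, -3))*n = (3*1)*(-33) = 3*(-33) = -99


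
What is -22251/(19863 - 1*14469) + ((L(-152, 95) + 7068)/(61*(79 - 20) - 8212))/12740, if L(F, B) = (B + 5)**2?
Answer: -108981239951/26416944190 ≈ -4.1254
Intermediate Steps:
L(F, B) = (5 + B)**2
-22251/(19863 - 1*14469) + ((L(-152, 95) + 7068)/(61*(79 - 20) - 8212))/12740 = -22251/(19863 - 1*14469) + (((5 + 95)**2 + 7068)/(61*(79 - 20) - 8212))/12740 = -22251/(19863 - 14469) + ((100**2 + 7068)/(61*59 - 8212))*(1/12740) = -22251/5394 + ((10000 + 7068)/(3599 - 8212))*(1/12740) = -22251*1/5394 + (17068/(-4613))*(1/12740) = -7417/1798 + (17068*(-1/4613))*(1/12740) = -7417/1798 - 17068/4613*1/12740 = -7417/1798 - 4267/14692405 = -108981239951/26416944190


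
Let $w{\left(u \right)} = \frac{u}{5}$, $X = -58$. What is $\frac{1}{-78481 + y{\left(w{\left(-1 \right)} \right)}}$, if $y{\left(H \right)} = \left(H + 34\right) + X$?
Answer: $- \frac{5}{392526} \approx -1.2738 \cdot 10^{-5}$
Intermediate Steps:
$w{\left(u \right)} = \frac{u}{5}$ ($w{\left(u \right)} = u \frac{1}{5} = \frac{u}{5}$)
$y{\left(H \right)} = -24 + H$ ($y{\left(H \right)} = \left(H + 34\right) - 58 = \left(34 + H\right) - 58 = -24 + H$)
$\frac{1}{-78481 + y{\left(w{\left(-1 \right)} \right)}} = \frac{1}{-78481 + \left(-24 + \frac{1}{5} \left(-1\right)\right)} = \frac{1}{-78481 - \frac{121}{5}} = \frac{1}{- \frac{392526}{5}} = - \frac{5}{392526}$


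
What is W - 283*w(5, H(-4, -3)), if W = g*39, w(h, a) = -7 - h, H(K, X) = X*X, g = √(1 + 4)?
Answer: 3396 + 39*√5 ≈ 3483.2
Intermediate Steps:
g = √5 ≈ 2.2361
H(K, X) = X²
W = 39*√5 (W = √5*39 = 39*√5 ≈ 87.207)
W - 283*w(5, H(-4, -3)) = 39*√5 - 283*(-7 - 1*5) = 39*√5 - 283*(-7 - 5) = 39*√5 - 283*(-12) = 39*√5 + 3396 = 3396 + 39*√5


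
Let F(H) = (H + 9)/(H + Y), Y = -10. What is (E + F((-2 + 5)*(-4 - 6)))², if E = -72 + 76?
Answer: 32761/1600 ≈ 20.476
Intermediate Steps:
E = 4
F(H) = (9 + H)/(-10 + H) (F(H) = (H + 9)/(H - 10) = (9 + H)/(-10 + H))
(E + F((-2 + 5)*(-4 - 6)))² = (4 + (9 + (-2 + 5)*(-4 - 6))/(-10 + (-2 + 5)*(-4 - 6)))² = (4 + (9 + 3*(-10))/(-10 + 3*(-10)))² = (4 + (9 - 30)/(-10 - 30))² = (4 - 21/(-40))² = (4 - 1/40*(-21))² = (4 + 21/40)² = (181/40)² = 32761/1600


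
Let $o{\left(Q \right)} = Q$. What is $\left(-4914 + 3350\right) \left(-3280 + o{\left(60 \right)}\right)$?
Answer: $5036080$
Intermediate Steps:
$\left(-4914 + 3350\right) \left(-3280 + o{\left(60 \right)}\right) = \left(-4914 + 3350\right) \left(-3280 + 60\right) = \left(-1564\right) \left(-3220\right) = 5036080$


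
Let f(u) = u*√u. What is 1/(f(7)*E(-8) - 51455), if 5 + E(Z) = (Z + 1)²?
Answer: -51455/2646952977 - 308*√7/2646952977 ≈ -1.9747e-5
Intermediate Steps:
f(u) = u^(3/2)
E(Z) = -5 + (1 + Z)² (E(Z) = -5 + (Z + 1)² = -5 + (1 + Z)²)
1/(f(7)*E(-8) - 51455) = 1/(7^(3/2)*(-5 + (1 - 8)²) - 51455) = 1/((7*√7)*(-5 + (-7)²) - 51455) = 1/((7*√7)*(-5 + 49) - 51455) = 1/((7*√7)*44 - 51455) = 1/(308*√7 - 51455) = 1/(-51455 + 308*√7)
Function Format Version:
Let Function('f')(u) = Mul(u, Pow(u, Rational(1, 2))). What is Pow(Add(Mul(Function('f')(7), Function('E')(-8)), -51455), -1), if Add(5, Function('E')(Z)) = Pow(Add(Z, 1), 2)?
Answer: Add(Rational(-51455, 2646952977), Mul(Rational(-308, 2646952977), Pow(7, Rational(1, 2)))) ≈ -1.9747e-5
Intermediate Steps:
Function('f')(u) = Pow(u, Rational(3, 2))
Function('E')(Z) = Add(-5, Pow(Add(1, Z), 2)) (Function('E')(Z) = Add(-5, Pow(Add(Z, 1), 2)) = Add(-5, Pow(Add(1, Z), 2)))
Pow(Add(Mul(Function('f')(7), Function('E')(-8)), -51455), -1) = Pow(Add(Mul(Pow(7, Rational(3, 2)), Add(-5, Pow(Add(1, -8), 2))), -51455), -1) = Pow(Add(Mul(Mul(7, Pow(7, Rational(1, 2))), Add(-5, Pow(-7, 2))), -51455), -1) = Pow(Add(Mul(Mul(7, Pow(7, Rational(1, 2))), Add(-5, 49)), -51455), -1) = Pow(Add(Mul(Mul(7, Pow(7, Rational(1, 2))), 44), -51455), -1) = Pow(Add(Mul(308, Pow(7, Rational(1, 2))), -51455), -1) = Pow(Add(-51455, Mul(308, Pow(7, Rational(1, 2)))), -1)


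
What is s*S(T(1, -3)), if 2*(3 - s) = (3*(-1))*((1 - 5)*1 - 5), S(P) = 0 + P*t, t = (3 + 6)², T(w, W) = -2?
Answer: 1701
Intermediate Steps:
t = 81 (t = 9² = 81)
S(P) = 81*P (S(P) = 0 + P*81 = 0 + 81*P = 81*P)
s = -21/2 (s = 3 - 3*(-1)*((1 - 5)*1 - 5)/2 = 3 - (-3)*(-4*1 - 5)/2 = 3 - (-3)*(-4 - 5)/2 = 3 - (-3)*(-9)/2 = 3 - ½*27 = 3 - 27/2 = -21/2 ≈ -10.500)
s*S(T(1, -3)) = -1701*(-2)/2 = -21/2*(-162) = 1701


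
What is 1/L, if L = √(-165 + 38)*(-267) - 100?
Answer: I/(-100*I + 267*√127) ≈ -1.1033e-5 + 0.00033198*I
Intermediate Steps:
L = -100 - 267*I*√127 (L = √(-127)*(-267) - 100 = (I*√127)*(-267) - 100 = -267*I*√127 - 100 = -100 - 267*I*√127 ≈ -100.0 - 3008.9*I)
1/L = 1/(-100 - 267*I*√127)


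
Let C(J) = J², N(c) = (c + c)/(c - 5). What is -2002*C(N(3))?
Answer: -18018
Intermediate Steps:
N(c) = 2*c/(-5 + c) (N(c) = (2*c)/(-5 + c) = 2*c/(-5 + c))
-2002*C(N(3)) = -2002*36/(-5 + 3)² = -2002*(2*3/(-2))² = -2002*(2*3*(-½))² = -2002*(-3)² = -2002*9 = -18018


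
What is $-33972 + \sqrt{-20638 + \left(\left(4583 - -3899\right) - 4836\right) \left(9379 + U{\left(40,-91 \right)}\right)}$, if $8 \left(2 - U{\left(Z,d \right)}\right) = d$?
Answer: $-33972 + \frac{\sqrt{136895845}}{2} \approx -28122.0$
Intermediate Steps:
$U{\left(Z,d \right)} = 2 - \frac{d}{8}$
$-33972 + \sqrt{-20638 + \left(\left(4583 - -3899\right) - 4836\right) \left(9379 + U{\left(40,-91 \right)}\right)} = -33972 + \sqrt{-20638 + \left(\left(4583 - -3899\right) - 4836\right) \left(9379 + \left(2 - - \frac{91}{8}\right)\right)} = -33972 + \sqrt{-20638 + \left(\left(4583 + 3899\right) - 4836\right) \left(9379 + \left(2 + \frac{91}{8}\right)\right)} = -33972 + \sqrt{-20638 + \left(8482 - 4836\right) \left(9379 + \frac{107}{8}\right)} = -33972 + \sqrt{-20638 + 3646 \cdot \frac{75139}{8}} = -33972 + \sqrt{-20638 + \frac{136978397}{4}} = -33972 + \sqrt{\frac{136895845}{4}} = -33972 + \frac{\sqrt{136895845}}{2}$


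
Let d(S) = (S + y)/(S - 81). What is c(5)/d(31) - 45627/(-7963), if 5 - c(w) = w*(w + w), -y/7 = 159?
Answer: 15725832/4307983 ≈ 3.6504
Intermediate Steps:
y = -1113 (y = -7*159 = -1113)
d(S) = (-1113 + S)/(-81 + S) (d(S) = (S - 1113)/(S - 81) = (-1113 + S)/(-81 + S))
c(w) = 5 - 2*w**2 (c(w) = 5 - w*(w + w) = 5 - w*2*w = 5 - 2*w**2)
c(5)/d(31) - 45627/(-7963) = (5 - 2*5**2)/(((-1113 + 31)/(-81 + 31))) - 45627/(-7963) = (5 - 2*25)/((-1082/(-50))) - 45627*(-1/7963) = (5 - 50)/((-1/50*(-1082))) + 45627/7963 = -45/541/25 + 45627/7963 = -45*25/541 + 45627/7963 = -1125/541 + 45627/7963 = 15725832/4307983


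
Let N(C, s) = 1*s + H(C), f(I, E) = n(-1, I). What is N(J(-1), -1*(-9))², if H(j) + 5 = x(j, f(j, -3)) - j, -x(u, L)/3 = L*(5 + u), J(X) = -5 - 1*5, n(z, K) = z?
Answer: 1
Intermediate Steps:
f(I, E) = -1
J(X) = -10 (J(X) = -5 - 5 = -10)
x(u, L) = -3*L*(5 + u)
H(j) = 10 + 2*j (H(j) = -5 + (-3*(-1)*(5 + j) - j) = -5 + ((15 + 3*j) - j) = -5 + (15 + 2*j) = 10 + 2*j)
N(C, s) = 10 + s + 2*C (N(C, s) = 1*s + (10 + 2*C) = s + (10 + 2*C) = 10 + s + 2*C)
N(J(-1), -1*(-9))² = (10 - 1*(-9) + 2*(-10))² = (10 + 9 - 20)² = (-1)² = 1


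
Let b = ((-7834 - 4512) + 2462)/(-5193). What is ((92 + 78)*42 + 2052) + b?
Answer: 47743940/5193 ≈ 9193.9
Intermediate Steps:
b = 9884/5193 (b = (-12346 + 2462)*(-1/5193) = -9884*(-1/5193) = 9884/5193 ≈ 1.9033)
((92 + 78)*42 + 2052) + b = ((92 + 78)*42 + 2052) + 9884/5193 = (170*42 + 2052) + 9884/5193 = (7140 + 2052) + 9884/5193 = 9192 + 9884/5193 = 47743940/5193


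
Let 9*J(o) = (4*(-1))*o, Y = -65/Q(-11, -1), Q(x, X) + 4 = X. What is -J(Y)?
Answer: 52/9 ≈ 5.7778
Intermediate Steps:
Q(x, X) = -4 + X
Y = 13 (Y = -65/(-4 - 1) = -65/(-5) = -65*(-⅕) = 13)
J(o) = -4*o/9 (J(o) = ((4*(-1))*o)/9 = (-4*o)/9 = -4*o/9)
-J(Y) = -(-4)*13/9 = -1*(-52/9) = 52/9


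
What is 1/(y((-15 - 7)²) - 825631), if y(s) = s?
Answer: -1/825147 ≈ -1.2119e-6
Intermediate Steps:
1/(y((-15 - 7)²) - 825631) = 1/((-15 - 7)² - 825631) = 1/((-22)² - 825631) = 1/(484 - 825631) = 1/(-825147) = -1/825147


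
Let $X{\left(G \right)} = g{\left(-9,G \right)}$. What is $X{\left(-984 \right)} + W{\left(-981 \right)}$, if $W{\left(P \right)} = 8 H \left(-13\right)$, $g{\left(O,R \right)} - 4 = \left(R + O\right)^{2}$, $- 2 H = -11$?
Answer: $985481$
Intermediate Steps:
$H = \frac{11}{2}$ ($H = \left(- \frac{1}{2}\right) \left(-11\right) = \frac{11}{2} \approx 5.5$)
$g{\left(O,R \right)} = 4 + \left(O + R\right)^{2}$ ($g{\left(O,R \right)} = 4 + \left(R + O\right)^{2} = 4 + \left(O + R\right)^{2}$)
$W{\left(P \right)} = -572$ ($W{\left(P \right)} = 8 \cdot \frac{11}{2} \left(-13\right) = 44 \left(-13\right) = -572$)
$X{\left(G \right)} = 4 + \left(-9 + G\right)^{2}$
$X{\left(-984 \right)} + W{\left(-981 \right)} = \left(4 + \left(-9 - 984\right)^{2}\right) - 572 = \left(4 + \left(-993\right)^{2}\right) - 572 = \left(4 + 986049\right) - 572 = 986053 - 572 = 985481$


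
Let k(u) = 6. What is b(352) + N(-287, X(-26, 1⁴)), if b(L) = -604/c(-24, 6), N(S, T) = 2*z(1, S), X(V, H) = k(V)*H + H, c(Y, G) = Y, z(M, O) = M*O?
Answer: -3293/6 ≈ -548.83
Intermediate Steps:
X(V, H) = 7*H (X(V, H) = 6*H + H = 7*H)
N(S, T) = 2*S (N(S, T) = 2*(1*S) = 2*S)
b(L) = 151/6 (b(L) = -604/(-24) = -604*(-1/24) = 151/6)
b(352) + N(-287, X(-26, 1⁴)) = 151/6 + 2*(-287) = 151/6 - 574 = -3293/6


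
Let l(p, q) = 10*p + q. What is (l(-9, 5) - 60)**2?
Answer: 21025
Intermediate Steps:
l(p, q) = q + 10*p
(l(-9, 5) - 60)**2 = ((5 + 10*(-9)) - 60)**2 = ((5 - 90) - 60)**2 = (-85 - 60)**2 = (-145)**2 = 21025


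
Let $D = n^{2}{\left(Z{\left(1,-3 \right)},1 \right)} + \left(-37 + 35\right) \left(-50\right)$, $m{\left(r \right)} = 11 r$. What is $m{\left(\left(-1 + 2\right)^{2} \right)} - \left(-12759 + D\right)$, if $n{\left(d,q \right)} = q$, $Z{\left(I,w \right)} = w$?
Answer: $12669$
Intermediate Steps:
$D = 101$ ($D = 1^{2} + \left(-37 + 35\right) \left(-50\right) = 1 - -100 = 1 + 100 = 101$)
$m{\left(\left(-1 + 2\right)^{2} \right)} - \left(-12759 + D\right) = 11 \left(-1 + 2\right)^{2} + \left(12759 - 101\right) = 11 \cdot 1^{2} + \left(12759 - 101\right) = 11 \cdot 1 + 12658 = 11 + 12658 = 12669$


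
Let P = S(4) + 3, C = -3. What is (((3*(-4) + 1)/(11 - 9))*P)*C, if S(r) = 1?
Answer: 66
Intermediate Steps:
P = 4 (P = 1 + 3 = 4)
(((3*(-4) + 1)/(11 - 9))*P)*C = (((3*(-4) + 1)/(11 - 9))*4)*(-3) = (((-12 + 1)/2)*4)*(-3) = (-11*½*4)*(-3) = -11/2*4*(-3) = -22*(-3) = 66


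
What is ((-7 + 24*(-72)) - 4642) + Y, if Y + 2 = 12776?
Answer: 6397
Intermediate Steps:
Y = 12774 (Y = -2 + 12776 = 12774)
((-7 + 24*(-72)) - 4642) + Y = ((-7 + 24*(-72)) - 4642) + 12774 = ((-7 - 1728) - 4642) + 12774 = (-1735 - 4642) + 12774 = -6377 + 12774 = 6397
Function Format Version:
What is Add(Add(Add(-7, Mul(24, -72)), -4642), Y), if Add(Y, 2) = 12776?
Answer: 6397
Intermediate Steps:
Y = 12774 (Y = Add(-2, 12776) = 12774)
Add(Add(Add(-7, Mul(24, -72)), -4642), Y) = Add(Add(Add(-7, Mul(24, -72)), -4642), 12774) = Add(Add(Add(-7, -1728), -4642), 12774) = Add(Add(-1735, -4642), 12774) = Add(-6377, 12774) = 6397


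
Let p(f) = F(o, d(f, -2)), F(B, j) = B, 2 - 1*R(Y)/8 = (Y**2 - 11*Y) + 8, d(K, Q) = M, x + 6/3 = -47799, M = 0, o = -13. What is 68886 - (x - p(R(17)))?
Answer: 116674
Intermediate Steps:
x = -47801 (x = -2 - 47799 = -47801)
d(K, Q) = 0
R(Y) = -48 - 8*Y**2 + 88*Y (R(Y) = 16 - 8*((Y**2 - 11*Y) + 8) = 16 - 8*(8 + Y**2 - 11*Y) = 16 + (-64 - 8*Y**2 + 88*Y) = -48 - 8*Y**2 + 88*Y)
p(f) = -13
68886 - (x - p(R(17))) = 68886 - (-47801 - 1*(-13)) = 68886 - (-47801 + 13) = 68886 - 1*(-47788) = 68886 + 47788 = 116674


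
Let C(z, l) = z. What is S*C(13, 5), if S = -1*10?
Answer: -130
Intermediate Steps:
S = -10
S*C(13, 5) = -10*13 = -130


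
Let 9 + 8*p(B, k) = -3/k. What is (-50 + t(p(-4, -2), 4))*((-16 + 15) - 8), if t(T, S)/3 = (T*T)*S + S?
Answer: 15813/64 ≈ 247.08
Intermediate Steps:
p(B, k) = -9/8 - 3/(8*k) (p(B, k) = -9/8 + (-3/k)/8 = -9/8 - 3/(8*k))
t(T, S) = 3*S + 3*S*T² (t(T, S) = 3*((T*T)*S + S) = 3*(T²*S + S) = 3*(S*T² + S) = 3*(S + S*T²) = 3*S + 3*S*T²)
(-50 + t(p(-4, -2), 4))*((-16 + 15) - 8) = (-50 + 3*4*(1 + ((3/8)*(-1 - 3*(-2))/(-2))²))*((-16 + 15) - 8) = (-50 + 3*4*(1 + ((3/8)*(-½)*(-1 + 6))²))*(-1 - 8) = (-50 + 3*4*(1 + ((3/8)*(-½)*5)²))*(-9) = (-50 + 3*4*(1 + (-15/16)²))*(-9) = (-50 + 3*4*(1 + 225/256))*(-9) = (-50 + 3*4*(481/256))*(-9) = (-50 + 1443/64)*(-9) = -1757/64*(-9) = 15813/64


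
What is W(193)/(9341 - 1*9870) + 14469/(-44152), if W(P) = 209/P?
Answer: -1486469261/4507786744 ≈ -0.32976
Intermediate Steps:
W(193)/(9341 - 1*9870) + 14469/(-44152) = (209/193)/(9341 - 1*9870) + 14469/(-44152) = (209*(1/193))/(9341 - 9870) + 14469*(-1/44152) = (209/193)/(-529) - 14469/44152 = (209/193)*(-1/529) - 14469/44152 = -209/102097 - 14469/44152 = -1486469261/4507786744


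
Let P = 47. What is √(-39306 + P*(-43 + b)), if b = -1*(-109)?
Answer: 2*I*√9051 ≈ 190.27*I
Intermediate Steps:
b = 109
√(-39306 + P*(-43 + b)) = √(-39306 + 47*(-43 + 109)) = √(-39306 + 47*66) = √(-39306 + 3102) = √(-36204) = 2*I*√9051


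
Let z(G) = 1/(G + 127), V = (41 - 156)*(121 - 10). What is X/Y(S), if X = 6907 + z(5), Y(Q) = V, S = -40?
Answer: -182345/336996 ≈ -0.54109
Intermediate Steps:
V = -12765 (V = -115*111 = -12765)
z(G) = 1/(127 + G)
Y(Q) = -12765
X = 911725/132 (X = 6907 + 1/(127 + 5) = 6907 + 1/132 = 911725/132 ≈ 6907.0)
X/Y(S) = (911725/132)/(-12765) = (911725/132)*(-1/12765) = -182345/336996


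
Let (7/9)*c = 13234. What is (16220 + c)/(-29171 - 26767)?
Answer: -116323/195783 ≈ -0.59414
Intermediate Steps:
c = 119106/7 (c = (9/7)*13234 = 119106/7 ≈ 17015.)
(16220 + c)/(-29171 - 26767) = (16220 + 119106/7)/(-29171 - 26767) = (232646/7)/(-55938) = (232646/7)*(-1/55938) = -116323/195783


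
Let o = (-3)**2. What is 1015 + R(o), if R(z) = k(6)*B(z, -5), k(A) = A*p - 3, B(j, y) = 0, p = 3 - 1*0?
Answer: 1015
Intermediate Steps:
p = 3 (p = 3 + 0 = 3)
k(A) = -3 + 3*A (k(A) = A*3 - 3 = 3*A - 3 = -3 + 3*A)
o = 9
R(z) = 0 (R(z) = (-3 + 3*6)*0 = (-3 + 18)*0 = 15*0 = 0)
1015 + R(o) = 1015 + 0 = 1015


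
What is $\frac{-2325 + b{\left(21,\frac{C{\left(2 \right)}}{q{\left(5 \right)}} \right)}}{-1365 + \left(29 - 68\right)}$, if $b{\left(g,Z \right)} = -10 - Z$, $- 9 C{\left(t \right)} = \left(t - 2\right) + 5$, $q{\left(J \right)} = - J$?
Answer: $\frac{5254}{3159} \approx 1.6632$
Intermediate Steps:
$C{\left(t \right)} = - \frac{1}{3} - \frac{t}{9}$ ($C{\left(t \right)} = - \frac{\left(t - 2\right) + 5}{9} = - \frac{\left(-2 + t\right) + 5}{9} = - \frac{3 + t}{9} = - \frac{1}{3} - \frac{t}{9}$)
$\frac{-2325 + b{\left(21,\frac{C{\left(2 \right)}}{q{\left(5 \right)}} \right)}}{-1365 + \left(29 - 68\right)} = \frac{-2325 - \left(10 + \frac{- \frac{1}{3} - \frac{2}{9}}{\left(-1\right) 5}\right)}{-1365 + \left(29 - 68\right)} = \frac{-2325 - \left(10 + \frac{- \frac{1}{3} - \frac{2}{9}}{-5}\right)}{-1365 + \left(29 - 68\right)} = \frac{-2325 - \left(10 - - \frac{1}{9}\right)}{-1365 - 39} = \frac{-2325 - \frac{91}{9}}{-1404} = \left(-2325 - \frac{91}{9}\right) \left(- \frac{1}{1404}\right) = \left(- \frac{21016}{9}\right) \left(- \frac{1}{1404}\right) = \frac{5254}{3159}$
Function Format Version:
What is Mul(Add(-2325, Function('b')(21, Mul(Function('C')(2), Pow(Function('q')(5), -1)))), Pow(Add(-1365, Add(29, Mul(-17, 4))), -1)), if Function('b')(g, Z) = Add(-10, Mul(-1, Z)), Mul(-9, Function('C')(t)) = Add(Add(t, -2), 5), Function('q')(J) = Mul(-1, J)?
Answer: Rational(5254, 3159) ≈ 1.6632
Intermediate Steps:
Function('C')(t) = Add(Rational(-1, 3), Mul(Rational(-1, 9), t)) (Function('C')(t) = Mul(Rational(-1, 9), Add(Add(t, -2), 5)) = Mul(Rational(-1, 9), Add(Add(-2, t), 5)) = Mul(Rational(-1, 9), Add(3, t)) = Add(Rational(-1, 3), Mul(Rational(-1, 9), t)))
Mul(Add(-2325, Function('b')(21, Mul(Function('C')(2), Pow(Function('q')(5), -1)))), Pow(Add(-1365, Add(29, Mul(-17, 4))), -1)) = Mul(Add(-2325, Add(-10, Mul(-1, Mul(Add(Rational(-1, 3), Mul(Rational(-1, 9), 2)), Pow(Mul(-1, 5), -1))))), Pow(Add(-1365, Add(29, Mul(-17, 4))), -1)) = Mul(Add(-2325, Add(-10, Mul(-1, Mul(Add(Rational(-1, 3), Rational(-2, 9)), Pow(-5, -1))))), Pow(Add(-1365, Add(29, -68)), -1)) = Mul(Add(-2325, Add(-10, Mul(-1, Mul(Rational(-5, 9), Rational(-1, 5))))), Pow(Add(-1365, -39), -1)) = Mul(Add(-2325, Add(-10, Mul(-1, Rational(1, 9)))), Pow(-1404, -1)) = Mul(Add(-2325, Add(-10, Rational(-1, 9))), Rational(-1, 1404)) = Mul(Add(-2325, Rational(-91, 9)), Rational(-1, 1404)) = Mul(Rational(-21016, 9), Rational(-1, 1404)) = Rational(5254, 3159)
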